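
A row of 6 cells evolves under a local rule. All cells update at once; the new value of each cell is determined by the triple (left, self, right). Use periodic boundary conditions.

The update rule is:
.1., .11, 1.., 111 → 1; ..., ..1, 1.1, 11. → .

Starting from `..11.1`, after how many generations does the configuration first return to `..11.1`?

generation 1: 1.1..1
generation 2: ..11.1

2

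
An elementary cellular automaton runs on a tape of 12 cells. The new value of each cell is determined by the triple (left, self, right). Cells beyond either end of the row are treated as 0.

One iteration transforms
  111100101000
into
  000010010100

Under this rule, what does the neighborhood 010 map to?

0

At position 6 the neighborhood is 010; the next row has 0 there.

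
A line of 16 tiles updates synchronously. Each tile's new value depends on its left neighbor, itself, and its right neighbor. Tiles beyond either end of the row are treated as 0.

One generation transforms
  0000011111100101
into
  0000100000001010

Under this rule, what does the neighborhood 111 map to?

0

At position 6 the neighborhood is 111; the next row has 0 there.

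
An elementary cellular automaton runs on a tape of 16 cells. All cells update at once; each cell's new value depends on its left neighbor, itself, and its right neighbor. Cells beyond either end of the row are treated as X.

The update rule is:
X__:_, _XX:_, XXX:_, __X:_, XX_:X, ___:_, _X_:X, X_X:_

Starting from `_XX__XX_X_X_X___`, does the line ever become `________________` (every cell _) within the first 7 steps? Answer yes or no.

__X___X_X_X_X___
__X___X_X_X_X___  (fixed point — unchanged through step 7)
step 7 is __X___X_X_X_X___, still not uniform _

no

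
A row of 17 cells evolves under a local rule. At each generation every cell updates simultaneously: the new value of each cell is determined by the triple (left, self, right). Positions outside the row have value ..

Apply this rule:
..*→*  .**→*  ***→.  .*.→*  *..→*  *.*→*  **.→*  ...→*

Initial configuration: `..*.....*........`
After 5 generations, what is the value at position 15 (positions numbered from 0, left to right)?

*****************
*...............*
*****************  (repeats generation 1; period 2)
generation 5: *****************
position 15 holds *

*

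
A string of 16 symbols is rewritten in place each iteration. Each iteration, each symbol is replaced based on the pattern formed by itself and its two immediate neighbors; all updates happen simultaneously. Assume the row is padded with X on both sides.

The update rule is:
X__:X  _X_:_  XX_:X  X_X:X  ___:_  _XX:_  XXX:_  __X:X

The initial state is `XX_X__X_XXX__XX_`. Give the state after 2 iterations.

X_XX_XX_XX__XX__

iteration 1: _XX_XX_X__XXX_XX
iteration 2: X_XX_XX_XX__XX__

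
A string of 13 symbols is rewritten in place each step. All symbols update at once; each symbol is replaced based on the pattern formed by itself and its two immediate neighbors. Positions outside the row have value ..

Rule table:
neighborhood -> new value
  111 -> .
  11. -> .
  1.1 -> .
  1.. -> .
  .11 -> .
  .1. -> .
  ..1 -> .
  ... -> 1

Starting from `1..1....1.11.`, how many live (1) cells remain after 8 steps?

9

step 1: .....11......
step 2: 1111....11111
step 3: .....11......  (repeats step 1; period 2)
step 8: 1111....11111
count of 1: 9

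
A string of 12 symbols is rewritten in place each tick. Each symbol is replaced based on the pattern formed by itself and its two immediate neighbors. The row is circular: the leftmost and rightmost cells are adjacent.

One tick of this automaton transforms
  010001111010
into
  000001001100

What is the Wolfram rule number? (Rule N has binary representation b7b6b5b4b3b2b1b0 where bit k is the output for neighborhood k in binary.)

104

position 6: 111 → 0  (bit 7 = 0)
position 8: 110 → 1  (bit 6 = 1)
position 9: 101 → 1  (bit 5 = 1)
position 2: 100 → 0  (bit 4 = 0)
position 5: 011 → 1  (bit 3 = 1)
position 1: 010 → 0  (bit 2 = 0)
position 0: 001 → 0  (bit 1 = 0)
position 3: 000 → 0  (bit 0 = 0)
bits b7..b0 = 01101000 = 104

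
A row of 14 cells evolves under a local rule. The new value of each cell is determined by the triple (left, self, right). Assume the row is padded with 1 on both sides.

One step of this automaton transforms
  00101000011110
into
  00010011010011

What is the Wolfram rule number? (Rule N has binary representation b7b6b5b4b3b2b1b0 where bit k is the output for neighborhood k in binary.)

105

position 10: 111 → 0  (bit 7 = 0)
position 12: 110 → 1  (bit 6 = 1)
position 3: 101 → 1  (bit 5 = 1)
position 0: 100 → 0  (bit 4 = 0)
position 9: 011 → 1  (bit 3 = 1)
position 2: 010 → 0  (bit 2 = 0)
position 1: 001 → 0  (bit 1 = 0)
position 6: 000 → 1  (bit 0 = 1)
bits b7..b0 = 01101001 = 105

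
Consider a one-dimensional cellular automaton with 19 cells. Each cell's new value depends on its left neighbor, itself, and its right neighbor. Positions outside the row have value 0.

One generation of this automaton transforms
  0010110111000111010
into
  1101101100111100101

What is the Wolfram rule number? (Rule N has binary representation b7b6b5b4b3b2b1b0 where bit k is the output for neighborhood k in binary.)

59

position 8: 111 → 0  (bit 7 = 0)
position 5: 110 → 0  (bit 6 = 0)
position 3: 101 → 1  (bit 5 = 1)
position 10: 100 → 1  (bit 4 = 1)
position 4: 011 → 1  (bit 3 = 1)
position 2: 010 → 0  (bit 2 = 0)
position 1: 001 → 1  (bit 1 = 1)
position 0: 000 → 1  (bit 0 = 1)
bits b7..b0 = 00111011 = 59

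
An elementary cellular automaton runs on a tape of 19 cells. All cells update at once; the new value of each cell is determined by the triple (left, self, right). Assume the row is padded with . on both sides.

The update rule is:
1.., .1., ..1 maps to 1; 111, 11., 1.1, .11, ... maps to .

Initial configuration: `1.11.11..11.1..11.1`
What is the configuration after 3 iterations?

iteration 1: 1......11...111...1
iteration 2: 11....1..1.1...1.11
iteration 3: ..1..11111.11.11...

..1..11111.11.11...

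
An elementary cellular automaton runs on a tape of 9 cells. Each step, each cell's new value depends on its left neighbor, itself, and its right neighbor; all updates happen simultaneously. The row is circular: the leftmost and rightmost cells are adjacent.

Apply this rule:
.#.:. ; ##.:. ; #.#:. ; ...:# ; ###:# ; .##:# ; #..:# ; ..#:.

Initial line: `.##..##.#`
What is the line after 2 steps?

.#.#.#...
......###

......###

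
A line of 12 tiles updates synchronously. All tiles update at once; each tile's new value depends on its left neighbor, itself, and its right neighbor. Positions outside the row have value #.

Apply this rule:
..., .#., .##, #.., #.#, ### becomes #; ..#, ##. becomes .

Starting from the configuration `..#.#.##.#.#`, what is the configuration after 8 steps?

.###########

#.#####.####
.#####.#####
#####.######
####.#######
###.########
##.#########
#.##########
.###########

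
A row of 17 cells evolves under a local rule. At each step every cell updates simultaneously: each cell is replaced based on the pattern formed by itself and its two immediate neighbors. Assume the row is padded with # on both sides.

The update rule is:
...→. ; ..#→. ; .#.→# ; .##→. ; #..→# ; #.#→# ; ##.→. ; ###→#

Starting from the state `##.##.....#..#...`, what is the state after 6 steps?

.#.#.###.##.....#

#.#..#....##.##..
.###.##.....#..#.
#.#.#..#....##.##
.#####.##.....#.#
#.###.#..#....##.
.#.#.###.##.....#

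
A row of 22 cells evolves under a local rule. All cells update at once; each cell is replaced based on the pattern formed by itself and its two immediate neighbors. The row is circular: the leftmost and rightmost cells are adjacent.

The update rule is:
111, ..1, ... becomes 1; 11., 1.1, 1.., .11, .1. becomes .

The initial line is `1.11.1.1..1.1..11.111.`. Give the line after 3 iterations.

.........1....1....1..
111111111..111..111..1
11111111..1.1..1.1..1.

11111111..1.1..1.1..1.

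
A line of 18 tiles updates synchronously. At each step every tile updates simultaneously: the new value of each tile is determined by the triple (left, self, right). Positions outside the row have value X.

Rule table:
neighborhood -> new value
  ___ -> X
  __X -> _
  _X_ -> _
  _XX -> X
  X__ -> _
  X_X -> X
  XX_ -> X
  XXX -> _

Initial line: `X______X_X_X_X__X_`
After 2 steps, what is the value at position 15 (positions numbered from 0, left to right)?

X

X_XXXX__X_X_X____X
XXX__X___X_X__XX_X
position 15 holds X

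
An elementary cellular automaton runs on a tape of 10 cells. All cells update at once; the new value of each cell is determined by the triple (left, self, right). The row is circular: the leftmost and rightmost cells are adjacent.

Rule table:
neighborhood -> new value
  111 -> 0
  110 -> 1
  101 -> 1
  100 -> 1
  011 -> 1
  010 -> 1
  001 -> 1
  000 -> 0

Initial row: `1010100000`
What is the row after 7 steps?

1000111111

step 1: 1111110001
step 2: 0000011011
step 3: 1000111111
step 4: 1101100000
step 5: 1111110001  (repeats step 1; period 4)
step 7: 1000111111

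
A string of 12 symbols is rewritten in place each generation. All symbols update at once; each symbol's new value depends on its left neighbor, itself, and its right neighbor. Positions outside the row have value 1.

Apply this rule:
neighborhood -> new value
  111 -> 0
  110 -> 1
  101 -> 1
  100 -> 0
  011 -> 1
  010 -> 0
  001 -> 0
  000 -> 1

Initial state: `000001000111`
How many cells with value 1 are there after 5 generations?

4

generation 1: 011100010100
generation 2: 110101001000
generation 3: 011010000010
generation 4: 111100111001
generation 5: 000100101001
count of 1: 4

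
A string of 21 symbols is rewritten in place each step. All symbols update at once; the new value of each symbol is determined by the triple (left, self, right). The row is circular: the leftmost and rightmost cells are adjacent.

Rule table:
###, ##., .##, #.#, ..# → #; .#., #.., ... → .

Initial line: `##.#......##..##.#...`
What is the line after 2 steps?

###.....#########..##

###......###.####...#
###.....#########..##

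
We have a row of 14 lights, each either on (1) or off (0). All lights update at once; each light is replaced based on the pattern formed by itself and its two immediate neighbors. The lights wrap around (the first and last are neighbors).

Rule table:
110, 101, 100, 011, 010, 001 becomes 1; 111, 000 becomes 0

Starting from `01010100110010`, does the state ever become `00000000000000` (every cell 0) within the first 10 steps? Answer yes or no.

step 1: 11111111111111
step 2: 00000000000000
all cells are 0 at step 2

yes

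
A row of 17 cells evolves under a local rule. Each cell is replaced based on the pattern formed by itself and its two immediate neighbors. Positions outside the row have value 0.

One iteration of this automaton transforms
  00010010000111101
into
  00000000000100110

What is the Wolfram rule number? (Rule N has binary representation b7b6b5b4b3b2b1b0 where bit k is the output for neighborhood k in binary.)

104

position 12: 111 → 0  (bit 7 = 0)
position 14: 110 → 1  (bit 6 = 1)
position 15: 101 → 1  (bit 5 = 1)
position 4: 100 → 0  (bit 4 = 0)
position 11: 011 → 1  (bit 3 = 1)
position 3: 010 → 0  (bit 2 = 0)
position 2: 001 → 0  (bit 1 = 0)
position 0: 000 → 0  (bit 0 = 0)
bits b7..b0 = 01101000 = 104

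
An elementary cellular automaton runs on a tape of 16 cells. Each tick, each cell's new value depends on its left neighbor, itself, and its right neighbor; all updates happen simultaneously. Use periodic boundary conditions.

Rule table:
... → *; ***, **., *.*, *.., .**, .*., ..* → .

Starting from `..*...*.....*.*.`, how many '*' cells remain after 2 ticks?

tick 1: *...*...***.....
tick 2: ..*...*.....***.
count of *: 5

5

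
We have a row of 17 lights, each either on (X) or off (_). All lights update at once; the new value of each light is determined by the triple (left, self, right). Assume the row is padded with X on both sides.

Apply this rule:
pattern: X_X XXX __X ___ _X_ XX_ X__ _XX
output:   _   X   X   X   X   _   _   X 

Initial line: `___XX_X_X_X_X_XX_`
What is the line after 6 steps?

_X_X_XX__XX_X_X_X

_XXX__X_X_X_X_X__
_XX__XX_X_X_X_X_X
_X__XX__X_X_X_X_X
_X_XX__XX_X_X_X_X
_X_X__XX__X_X_X_X
_X_X_XX__XX_X_X_X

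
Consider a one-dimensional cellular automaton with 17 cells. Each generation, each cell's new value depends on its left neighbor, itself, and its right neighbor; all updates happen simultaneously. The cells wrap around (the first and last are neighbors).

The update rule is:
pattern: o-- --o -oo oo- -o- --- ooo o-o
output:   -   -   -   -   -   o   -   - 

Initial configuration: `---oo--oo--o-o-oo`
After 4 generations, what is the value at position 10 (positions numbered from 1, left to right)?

o

-o---------------
---oooooooooooooo
-o---------------  (repeats generation 1; period 2)
generation 4: ---oooooooooooooo
position 10 holds o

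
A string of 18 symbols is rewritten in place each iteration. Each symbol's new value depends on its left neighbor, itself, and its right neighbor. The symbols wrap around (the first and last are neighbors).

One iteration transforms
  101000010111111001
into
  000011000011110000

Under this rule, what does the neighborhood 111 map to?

At position 10 the neighborhood is 111; the next row has 1 there.

1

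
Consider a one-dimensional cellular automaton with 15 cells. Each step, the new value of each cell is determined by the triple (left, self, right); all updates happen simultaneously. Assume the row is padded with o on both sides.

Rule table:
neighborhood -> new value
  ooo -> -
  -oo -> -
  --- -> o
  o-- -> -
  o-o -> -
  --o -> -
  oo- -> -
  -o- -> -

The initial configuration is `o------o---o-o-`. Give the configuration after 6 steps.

step 1: --oooo---o-----
step 2: -------o---ooo-
step 3: -ooooo---o-----
step 4: -------o---ooo-  (repeats step 2; period 2)
step 6: -------o---ooo-

-------o---ooo-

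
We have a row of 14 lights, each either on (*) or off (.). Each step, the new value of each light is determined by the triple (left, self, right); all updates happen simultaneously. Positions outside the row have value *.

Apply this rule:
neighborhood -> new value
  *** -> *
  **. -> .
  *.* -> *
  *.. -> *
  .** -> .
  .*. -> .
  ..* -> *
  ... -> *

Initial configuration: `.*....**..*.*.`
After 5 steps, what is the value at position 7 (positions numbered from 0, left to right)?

*.****..**.*.*
.*.**.**..*.*.
*.*..*..**.*.*
.*.**.**..*.*.  (repeats step 2; period 2)
step 5: *.*..*..**.*.*
position 7 holds .

.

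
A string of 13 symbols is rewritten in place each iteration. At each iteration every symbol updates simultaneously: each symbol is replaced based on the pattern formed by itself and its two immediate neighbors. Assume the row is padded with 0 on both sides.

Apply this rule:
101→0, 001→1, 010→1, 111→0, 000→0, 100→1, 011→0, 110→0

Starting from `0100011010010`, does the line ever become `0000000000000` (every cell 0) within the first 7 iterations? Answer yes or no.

no

1110100011111
0000110100000
0001000110000
0011101001000
0100001111100
1110010000010
0001111000111
iteration 7 is 0001111000111, still not uniform 0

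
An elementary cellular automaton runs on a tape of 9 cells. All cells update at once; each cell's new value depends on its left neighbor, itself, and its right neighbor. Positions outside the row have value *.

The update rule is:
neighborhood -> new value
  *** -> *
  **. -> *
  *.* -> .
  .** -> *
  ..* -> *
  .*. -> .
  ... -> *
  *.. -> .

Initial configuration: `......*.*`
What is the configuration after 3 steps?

.*****.**

.*****..*
.*****.**
.*****.**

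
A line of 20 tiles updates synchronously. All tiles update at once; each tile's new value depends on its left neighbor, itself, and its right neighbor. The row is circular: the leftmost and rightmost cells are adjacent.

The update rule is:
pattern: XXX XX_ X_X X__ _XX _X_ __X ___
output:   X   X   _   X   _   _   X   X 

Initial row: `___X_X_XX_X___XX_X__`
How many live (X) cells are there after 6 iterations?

15

XXX_____X__XXX_X__XX
XXXXXXXX_XX_XX__XX_X
XXXXXXXX__X__XXX_X__
_XXXXXXXXX_XX_XX__XX
__XXXXXXXX__X__XXX_X
XX_XXXXXXXXX_XX_XX__
count of X: 15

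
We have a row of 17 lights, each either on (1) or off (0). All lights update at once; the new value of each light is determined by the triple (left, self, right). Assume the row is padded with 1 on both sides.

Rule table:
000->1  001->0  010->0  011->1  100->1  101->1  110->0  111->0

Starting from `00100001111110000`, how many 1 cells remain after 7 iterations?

10

10011101000001110
01010010111101001
10101001100010101
01010101011001011
10101010110100110
01010101101010101
10101011010101011
count of 1: 10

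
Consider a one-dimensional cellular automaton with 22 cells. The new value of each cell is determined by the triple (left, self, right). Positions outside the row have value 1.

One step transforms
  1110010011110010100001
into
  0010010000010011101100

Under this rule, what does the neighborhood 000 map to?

At position 18 the neighborhood is 000; the next row has 1 there.

1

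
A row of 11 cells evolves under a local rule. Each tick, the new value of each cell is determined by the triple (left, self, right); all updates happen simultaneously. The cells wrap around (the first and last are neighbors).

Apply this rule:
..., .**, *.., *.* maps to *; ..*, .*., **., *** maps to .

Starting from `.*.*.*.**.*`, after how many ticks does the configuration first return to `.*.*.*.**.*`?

11

*.*.*.**.*.
.*.*.**.*.*
*.*.**.*.*.
.*.**.*.*.*
*.**.*.*.*.
.**.*.*.*.*
**.*.*.*.*.
*.*.*.*.*.*
.*.*.*.*.**
*.*.*.*.**.
.*.*.*.**.*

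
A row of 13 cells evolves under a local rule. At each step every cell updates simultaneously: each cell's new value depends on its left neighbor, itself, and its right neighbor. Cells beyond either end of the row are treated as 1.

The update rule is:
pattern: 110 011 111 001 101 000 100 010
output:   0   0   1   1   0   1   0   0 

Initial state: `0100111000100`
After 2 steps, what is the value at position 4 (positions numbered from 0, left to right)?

0

step 1: 0001010011001
step 2: 0110000100010
position 4 holds 0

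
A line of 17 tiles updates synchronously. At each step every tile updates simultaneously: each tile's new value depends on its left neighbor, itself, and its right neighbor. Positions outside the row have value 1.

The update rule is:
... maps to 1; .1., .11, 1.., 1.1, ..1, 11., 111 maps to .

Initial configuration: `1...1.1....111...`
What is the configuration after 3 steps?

step 1: ..1.....11.....1.
step 2: ....111....111...
step 3: .11.....11.....1.

.11.....11.....1.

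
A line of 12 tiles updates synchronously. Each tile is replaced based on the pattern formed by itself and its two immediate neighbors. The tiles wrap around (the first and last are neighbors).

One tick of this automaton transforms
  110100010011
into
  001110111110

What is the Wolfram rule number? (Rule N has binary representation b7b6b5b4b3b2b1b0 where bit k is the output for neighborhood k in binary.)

62

position 0: 111 → 0  (bit 7 = 0)
position 1: 110 → 0  (bit 6 = 0)
position 2: 101 → 1  (bit 5 = 1)
position 4: 100 → 1  (bit 4 = 1)
position 10: 011 → 1  (bit 3 = 1)
position 3: 010 → 1  (bit 2 = 1)
position 6: 001 → 1  (bit 1 = 1)
position 5: 000 → 0  (bit 0 = 0)
bits b7..b0 = 00111110 = 62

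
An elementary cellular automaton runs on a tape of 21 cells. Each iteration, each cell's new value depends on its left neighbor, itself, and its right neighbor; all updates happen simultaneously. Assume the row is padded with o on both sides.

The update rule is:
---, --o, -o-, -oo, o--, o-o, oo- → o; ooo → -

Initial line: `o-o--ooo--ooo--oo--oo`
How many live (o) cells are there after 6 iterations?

oooooo-oooo-oooooooo-
-----ooo--ooo------oo
oooooo-oooo-oooooooo-  (repeats iteration 1; period 2)
iteration 6: -----ooo--ooo------oo
count of o: 8

8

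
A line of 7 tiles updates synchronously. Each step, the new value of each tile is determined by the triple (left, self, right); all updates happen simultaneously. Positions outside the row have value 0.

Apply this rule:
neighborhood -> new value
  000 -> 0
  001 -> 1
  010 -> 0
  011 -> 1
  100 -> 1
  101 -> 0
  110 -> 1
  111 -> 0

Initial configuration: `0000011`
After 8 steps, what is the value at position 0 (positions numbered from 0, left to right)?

0

0000111
0001101
0011100
0110110
1110111
1010101
0000000
0000000
position 0 holds 0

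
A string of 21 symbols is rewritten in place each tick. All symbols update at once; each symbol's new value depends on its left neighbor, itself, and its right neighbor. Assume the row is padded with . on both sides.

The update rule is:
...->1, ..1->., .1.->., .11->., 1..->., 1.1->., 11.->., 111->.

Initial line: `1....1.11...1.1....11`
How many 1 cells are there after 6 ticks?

..11......1.....11...
1....1111...111....11
..11......1.....11...  (repeats tick 1; period 2)
tick 6: 1....1111...111....11
count of 1: 10

10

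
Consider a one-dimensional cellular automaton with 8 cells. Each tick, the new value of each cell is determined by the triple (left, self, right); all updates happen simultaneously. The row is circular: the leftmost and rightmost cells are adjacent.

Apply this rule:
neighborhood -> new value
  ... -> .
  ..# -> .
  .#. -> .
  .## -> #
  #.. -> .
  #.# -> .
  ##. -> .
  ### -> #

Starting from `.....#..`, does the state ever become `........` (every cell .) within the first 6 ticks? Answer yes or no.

yes

........
all cells are . at tick 1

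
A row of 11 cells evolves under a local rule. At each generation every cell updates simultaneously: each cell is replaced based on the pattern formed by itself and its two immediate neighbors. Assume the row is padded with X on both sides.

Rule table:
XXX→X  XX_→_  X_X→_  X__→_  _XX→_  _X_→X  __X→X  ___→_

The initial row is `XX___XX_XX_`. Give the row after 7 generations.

X___X______
___XX_____X
__X______X_
_XX_____XX_
_______X___
______XX__X
_____X___X_

_____X___X_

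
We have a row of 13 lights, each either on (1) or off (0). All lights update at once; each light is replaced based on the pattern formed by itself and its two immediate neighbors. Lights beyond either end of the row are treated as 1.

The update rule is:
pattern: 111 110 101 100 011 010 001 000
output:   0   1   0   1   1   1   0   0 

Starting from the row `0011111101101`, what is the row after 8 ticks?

1010000101101
1011000101101
1011100101101
1010110101101
1010110101101  (fixed point — unchanged through tick 8)

1010110101101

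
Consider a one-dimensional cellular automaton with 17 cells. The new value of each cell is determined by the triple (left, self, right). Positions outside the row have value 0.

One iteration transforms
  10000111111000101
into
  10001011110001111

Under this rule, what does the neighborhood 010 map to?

At position 0 the neighborhood is 010; the next row has 1 there.

1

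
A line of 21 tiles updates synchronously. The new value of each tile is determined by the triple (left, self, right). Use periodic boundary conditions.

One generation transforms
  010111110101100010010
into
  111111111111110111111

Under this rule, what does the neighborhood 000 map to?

0

At position 14 the neighborhood is 000; the next row has 0 there.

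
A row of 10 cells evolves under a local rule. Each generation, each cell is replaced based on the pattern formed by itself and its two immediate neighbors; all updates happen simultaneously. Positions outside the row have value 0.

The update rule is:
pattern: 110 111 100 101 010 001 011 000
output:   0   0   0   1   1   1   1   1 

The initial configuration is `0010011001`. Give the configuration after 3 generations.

1110110011
1001100110
1011001100

1011001100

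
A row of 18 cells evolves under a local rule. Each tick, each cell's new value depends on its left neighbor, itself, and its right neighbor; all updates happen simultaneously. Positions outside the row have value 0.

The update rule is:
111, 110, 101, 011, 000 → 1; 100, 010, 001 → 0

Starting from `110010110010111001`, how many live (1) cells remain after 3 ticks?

16

tick 1: 110001110001111000
tick 2: 110101110101111011
tick 3: 111011111011111111
count of 1: 16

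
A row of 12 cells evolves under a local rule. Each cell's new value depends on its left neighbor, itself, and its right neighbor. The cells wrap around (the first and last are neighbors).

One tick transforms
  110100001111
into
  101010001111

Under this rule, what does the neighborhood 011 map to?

1

At position 8 the neighborhood is 011; the next row has 1 there.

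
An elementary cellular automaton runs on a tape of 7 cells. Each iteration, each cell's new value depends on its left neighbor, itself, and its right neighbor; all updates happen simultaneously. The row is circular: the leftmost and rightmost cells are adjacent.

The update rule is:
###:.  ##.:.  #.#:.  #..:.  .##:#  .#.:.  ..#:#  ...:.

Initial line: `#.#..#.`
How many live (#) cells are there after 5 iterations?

1

....#..
...#...
..#....
.#.....
#......
count of #: 1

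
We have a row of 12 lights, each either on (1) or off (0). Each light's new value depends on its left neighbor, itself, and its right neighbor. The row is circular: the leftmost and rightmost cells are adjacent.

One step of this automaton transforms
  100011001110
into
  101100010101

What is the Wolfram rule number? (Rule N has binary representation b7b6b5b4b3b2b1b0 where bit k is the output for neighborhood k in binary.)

167

position 9: 111 → 1  (bit 7 = 1)
position 5: 110 → 0  (bit 6 = 0)
position 11: 101 → 1  (bit 5 = 1)
position 1: 100 → 0  (bit 4 = 0)
position 4: 011 → 0  (bit 3 = 0)
position 0: 010 → 1  (bit 2 = 1)
position 3: 001 → 1  (bit 1 = 1)
position 2: 000 → 1  (bit 0 = 1)
bits b7..b0 = 10100111 = 167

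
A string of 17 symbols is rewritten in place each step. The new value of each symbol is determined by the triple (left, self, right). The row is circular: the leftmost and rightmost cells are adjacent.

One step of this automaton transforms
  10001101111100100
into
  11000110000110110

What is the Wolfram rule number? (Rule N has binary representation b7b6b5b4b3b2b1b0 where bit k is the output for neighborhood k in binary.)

116

position 8: 111 → 0  (bit 7 = 0)
position 5: 110 → 1  (bit 6 = 1)
position 6: 101 → 1  (bit 5 = 1)
position 1: 100 → 1  (bit 4 = 1)
position 4: 011 → 0  (bit 3 = 0)
position 0: 010 → 1  (bit 2 = 1)
position 3: 001 → 0  (bit 1 = 0)
position 2: 000 → 0  (bit 0 = 0)
bits b7..b0 = 01110100 = 116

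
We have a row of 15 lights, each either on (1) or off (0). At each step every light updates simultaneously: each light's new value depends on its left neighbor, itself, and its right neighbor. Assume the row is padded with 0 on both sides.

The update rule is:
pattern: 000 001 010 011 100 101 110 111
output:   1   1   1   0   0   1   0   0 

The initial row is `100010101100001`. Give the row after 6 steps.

111100000001100

101111110001111
110000000110000
000111111000111
111000000011000
000011111100011
111100000001100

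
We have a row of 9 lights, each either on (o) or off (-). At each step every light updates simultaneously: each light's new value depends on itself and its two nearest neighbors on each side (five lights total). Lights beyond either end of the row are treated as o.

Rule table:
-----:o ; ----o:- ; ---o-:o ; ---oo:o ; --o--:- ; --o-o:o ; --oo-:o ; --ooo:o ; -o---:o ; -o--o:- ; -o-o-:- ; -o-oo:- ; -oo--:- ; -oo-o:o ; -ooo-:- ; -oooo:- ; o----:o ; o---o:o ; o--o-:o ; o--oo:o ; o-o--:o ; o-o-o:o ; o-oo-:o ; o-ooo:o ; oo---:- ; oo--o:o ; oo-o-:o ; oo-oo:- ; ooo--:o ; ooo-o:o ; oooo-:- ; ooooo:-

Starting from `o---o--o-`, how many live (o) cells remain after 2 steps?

step 1: o-oo--oo-
step 2: o-o-oooo-
count of o: 6

6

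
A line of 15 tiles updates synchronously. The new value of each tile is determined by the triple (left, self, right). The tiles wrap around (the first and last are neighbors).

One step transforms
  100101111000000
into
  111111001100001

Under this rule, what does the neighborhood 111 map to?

At position 6 the neighborhood is 111; the next row has 0 there.

0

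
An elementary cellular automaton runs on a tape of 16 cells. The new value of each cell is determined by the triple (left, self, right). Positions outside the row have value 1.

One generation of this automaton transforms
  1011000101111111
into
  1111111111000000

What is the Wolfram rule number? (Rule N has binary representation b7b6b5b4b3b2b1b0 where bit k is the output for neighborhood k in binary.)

127

position 10: 111 → 0  (bit 7 = 0)
position 0: 110 → 1  (bit 6 = 1)
position 1: 101 → 1  (bit 5 = 1)
position 4: 100 → 1  (bit 4 = 1)
position 2: 011 → 1  (bit 3 = 1)
position 7: 010 → 1  (bit 2 = 1)
position 6: 001 → 1  (bit 1 = 1)
position 5: 000 → 1  (bit 0 = 1)
bits b7..b0 = 01111111 = 127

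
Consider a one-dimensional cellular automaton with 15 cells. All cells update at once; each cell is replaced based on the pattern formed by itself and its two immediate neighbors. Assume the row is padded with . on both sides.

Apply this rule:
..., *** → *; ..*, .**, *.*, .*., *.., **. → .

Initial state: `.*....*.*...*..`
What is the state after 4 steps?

**..........*..

...**.....*...*
**....***...*..
...**..*..*...*
**..........*..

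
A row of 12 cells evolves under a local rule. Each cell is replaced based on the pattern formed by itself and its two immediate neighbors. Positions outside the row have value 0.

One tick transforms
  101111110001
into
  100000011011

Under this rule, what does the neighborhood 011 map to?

At position 2 the neighborhood is 011; the next row has 0 there.

0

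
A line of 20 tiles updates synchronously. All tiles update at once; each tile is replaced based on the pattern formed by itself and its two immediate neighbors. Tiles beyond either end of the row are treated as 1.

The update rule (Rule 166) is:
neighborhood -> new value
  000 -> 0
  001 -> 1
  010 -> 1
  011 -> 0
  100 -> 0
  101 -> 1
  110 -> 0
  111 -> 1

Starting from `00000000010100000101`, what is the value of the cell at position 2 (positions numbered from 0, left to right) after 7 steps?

00000000111100001110
00000001011000010101
00000011100000111110
00000101000001011101
00001111000011101010
00010110000101011111
00111000001111101111
position 2 holds 1

1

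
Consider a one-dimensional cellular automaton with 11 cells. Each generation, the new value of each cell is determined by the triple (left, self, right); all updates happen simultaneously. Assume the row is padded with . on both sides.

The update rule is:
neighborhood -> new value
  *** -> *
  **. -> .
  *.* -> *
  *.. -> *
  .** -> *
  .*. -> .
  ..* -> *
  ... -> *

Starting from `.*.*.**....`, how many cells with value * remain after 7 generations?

*.*.**.****
.*.**.****.
*.**.****.*
.**.****.*.
**.****.*.*
*.****.*.*.
.****.*.*.*
count of *: 7

7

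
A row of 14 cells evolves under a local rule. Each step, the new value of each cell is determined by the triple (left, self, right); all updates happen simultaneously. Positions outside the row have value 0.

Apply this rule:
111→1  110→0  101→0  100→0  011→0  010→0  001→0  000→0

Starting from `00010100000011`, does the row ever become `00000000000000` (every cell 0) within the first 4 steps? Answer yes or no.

yes

step 1: 00000000000000
all cells are 0 at step 1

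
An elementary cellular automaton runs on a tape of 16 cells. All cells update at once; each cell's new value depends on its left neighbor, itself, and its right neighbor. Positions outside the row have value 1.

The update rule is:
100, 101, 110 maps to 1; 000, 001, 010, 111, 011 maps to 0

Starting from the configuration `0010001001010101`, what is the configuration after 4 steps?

1011001000100101

1001000100101010
1100100010010101
0110010001001010
1011001000100101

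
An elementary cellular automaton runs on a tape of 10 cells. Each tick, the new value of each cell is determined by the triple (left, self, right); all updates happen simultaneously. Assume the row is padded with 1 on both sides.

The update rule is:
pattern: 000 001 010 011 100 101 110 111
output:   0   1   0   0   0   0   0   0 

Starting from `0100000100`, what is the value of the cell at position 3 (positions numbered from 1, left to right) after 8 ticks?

0000001001
0000010010
0000100100
0001001001
0010010010
0100100100
0001001001  (repeats tick 4; period 3)
tick 8: 0010010010
position 3 holds 1

1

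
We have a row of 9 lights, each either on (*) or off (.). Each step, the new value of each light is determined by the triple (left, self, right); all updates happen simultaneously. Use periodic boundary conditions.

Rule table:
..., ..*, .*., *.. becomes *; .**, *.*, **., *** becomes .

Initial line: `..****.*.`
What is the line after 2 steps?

..*****..

**.....**
..*****..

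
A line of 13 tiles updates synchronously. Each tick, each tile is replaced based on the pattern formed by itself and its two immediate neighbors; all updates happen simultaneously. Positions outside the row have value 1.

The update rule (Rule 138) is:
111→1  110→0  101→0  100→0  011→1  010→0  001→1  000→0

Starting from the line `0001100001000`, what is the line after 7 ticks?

0011000010001
0110000100011
0100001000111
0000010001111
0000100011111
0001000111111
0010001111111

0010001111111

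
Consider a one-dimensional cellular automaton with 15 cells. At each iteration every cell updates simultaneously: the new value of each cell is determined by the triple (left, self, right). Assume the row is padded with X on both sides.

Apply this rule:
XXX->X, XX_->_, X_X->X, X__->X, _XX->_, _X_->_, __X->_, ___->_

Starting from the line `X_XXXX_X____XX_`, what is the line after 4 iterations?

X_X_X__X_X_X___

_X_XX_X_X_____X
X_X__X_X_X_____
_X_X__X_X_X____
X_X_X__X_X_X___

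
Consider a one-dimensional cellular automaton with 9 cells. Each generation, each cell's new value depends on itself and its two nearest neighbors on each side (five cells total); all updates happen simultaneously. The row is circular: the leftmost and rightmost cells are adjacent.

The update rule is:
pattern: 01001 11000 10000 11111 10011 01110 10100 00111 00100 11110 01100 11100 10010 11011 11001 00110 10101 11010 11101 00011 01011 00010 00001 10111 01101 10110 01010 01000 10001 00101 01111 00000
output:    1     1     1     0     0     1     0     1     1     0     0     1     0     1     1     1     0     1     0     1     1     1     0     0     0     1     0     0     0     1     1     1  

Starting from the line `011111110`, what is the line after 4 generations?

011000011
110110110
101101101
011011011

011011011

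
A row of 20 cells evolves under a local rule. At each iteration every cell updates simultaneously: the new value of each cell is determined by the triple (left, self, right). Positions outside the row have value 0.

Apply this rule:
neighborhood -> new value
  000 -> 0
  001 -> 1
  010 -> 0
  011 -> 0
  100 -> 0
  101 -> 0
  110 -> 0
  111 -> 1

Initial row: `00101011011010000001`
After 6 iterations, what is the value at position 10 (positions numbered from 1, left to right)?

0

01000000000000000010
10000000000000000100
00000000000000001000
00000000000000010000
00000000000000100000
00000000000001000000
position 10 holds 0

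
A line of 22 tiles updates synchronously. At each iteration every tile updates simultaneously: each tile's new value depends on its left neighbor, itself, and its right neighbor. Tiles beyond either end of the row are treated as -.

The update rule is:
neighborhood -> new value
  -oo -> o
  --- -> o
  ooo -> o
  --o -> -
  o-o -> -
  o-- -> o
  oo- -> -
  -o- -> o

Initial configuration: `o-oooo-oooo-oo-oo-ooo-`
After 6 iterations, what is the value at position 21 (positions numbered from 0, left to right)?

o

iteration 1: o-ooo--ooo--o--o--oo-o
iteration 2: o-oo-o-oo-o-oo-oo-o--o
iteration 3: o-o--o-o--o-o--o--oo-o
iteration 4: o-oo-o-oo-o-oo-oo-o--o  (repeats iteration 2; period 2)
iteration 6: o-oo-o-oo-o-oo-oo-o--o
position 21 holds o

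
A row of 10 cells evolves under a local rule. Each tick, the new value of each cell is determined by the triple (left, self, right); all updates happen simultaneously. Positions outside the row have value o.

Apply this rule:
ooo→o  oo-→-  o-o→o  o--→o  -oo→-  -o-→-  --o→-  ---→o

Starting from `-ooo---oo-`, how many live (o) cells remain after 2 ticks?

tick 1: o-o-oo---o
tick 2: -o-o--oo--
count of o: 4

4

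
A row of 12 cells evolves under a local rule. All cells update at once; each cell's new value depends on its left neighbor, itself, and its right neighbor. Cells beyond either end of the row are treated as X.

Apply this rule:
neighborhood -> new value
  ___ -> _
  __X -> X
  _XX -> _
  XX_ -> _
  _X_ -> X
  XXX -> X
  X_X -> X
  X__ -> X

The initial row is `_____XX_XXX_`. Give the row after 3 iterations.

XXX_XXXXXX_X

X___X__X_X_X
_X_XXXXXXXX_
XXX_XXXXXX_X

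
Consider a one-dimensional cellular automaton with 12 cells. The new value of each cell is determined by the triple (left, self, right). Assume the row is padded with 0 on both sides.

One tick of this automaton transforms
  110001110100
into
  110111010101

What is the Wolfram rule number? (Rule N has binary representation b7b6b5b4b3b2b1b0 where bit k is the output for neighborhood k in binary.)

position 6: 111 → 0  (bit 7 = 0)
position 1: 110 → 1  (bit 6 = 1)
position 8: 101 → 0  (bit 5 = 0)
position 2: 100 → 0  (bit 4 = 0)
position 0: 011 → 1  (bit 3 = 1)
position 9: 010 → 1  (bit 2 = 1)
position 4: 001 → 1  (bit 1 = 1)
position 3: 000 → 1  (bit 0 = 1)
bits b7..b0 = 01001111 = 79

79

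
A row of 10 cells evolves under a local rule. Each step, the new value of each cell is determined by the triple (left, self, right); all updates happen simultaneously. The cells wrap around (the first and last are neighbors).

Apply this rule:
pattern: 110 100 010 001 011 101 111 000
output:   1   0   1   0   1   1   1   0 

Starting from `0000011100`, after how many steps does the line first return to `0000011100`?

1

step 1: 0000011100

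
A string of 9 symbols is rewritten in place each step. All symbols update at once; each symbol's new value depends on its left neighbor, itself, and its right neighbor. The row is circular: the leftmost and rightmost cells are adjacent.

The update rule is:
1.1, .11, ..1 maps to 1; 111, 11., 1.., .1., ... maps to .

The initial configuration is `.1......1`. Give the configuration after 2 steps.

1......1.
......1.1

......1.1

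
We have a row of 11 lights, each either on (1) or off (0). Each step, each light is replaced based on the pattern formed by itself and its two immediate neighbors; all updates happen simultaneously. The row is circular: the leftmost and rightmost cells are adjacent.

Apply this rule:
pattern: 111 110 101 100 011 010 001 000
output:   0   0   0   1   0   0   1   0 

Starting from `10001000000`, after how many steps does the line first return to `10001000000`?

01010100001
00000010010
00000101101
10001000000

4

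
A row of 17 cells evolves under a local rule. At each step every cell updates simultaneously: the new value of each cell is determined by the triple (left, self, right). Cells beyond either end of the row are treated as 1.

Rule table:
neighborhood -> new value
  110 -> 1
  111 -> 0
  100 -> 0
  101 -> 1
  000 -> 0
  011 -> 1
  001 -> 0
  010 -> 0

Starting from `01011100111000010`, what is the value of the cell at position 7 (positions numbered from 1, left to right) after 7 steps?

0

10110100101000001
11111000010000001
00001000000000001
00000000000000001
00000000000000001  (fixed point — unchanged through step 7)
position 7 holds 0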